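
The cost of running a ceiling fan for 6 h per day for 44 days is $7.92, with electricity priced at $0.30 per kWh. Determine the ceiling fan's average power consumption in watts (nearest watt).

100 W

Energy = $7.92 ÷ $0.30/kWh = 26.4 kWh
Runtime = 6 h/day × 44 days = 264 h
Power = 26.4 kWh ÷ 264 h = 0.1 kW = 100 W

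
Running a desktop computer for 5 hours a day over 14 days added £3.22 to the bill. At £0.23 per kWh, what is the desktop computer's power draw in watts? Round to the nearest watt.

200 W

Energy = £3.22 ÷ £0.23/kWh = 14 kWh
Runtime = 5 h/day × 14 days = 70 h
Power = 14 kWh ÷ 70 h = 0.2 kW = 200 W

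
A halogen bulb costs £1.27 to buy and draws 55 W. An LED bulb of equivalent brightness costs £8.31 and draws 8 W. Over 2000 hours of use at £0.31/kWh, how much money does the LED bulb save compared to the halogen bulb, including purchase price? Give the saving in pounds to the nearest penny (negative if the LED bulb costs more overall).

halogen bulb: £1.27 + (55/1000) kW × 2000 h × £0.31 = £1.27 + £34.1 = £35.37
LED bulb: £8.31 + (8/1000) kW × 2000 h × £0.31 = £8.31 + £4.96 = £13.27
Saving = £35.37 − £13.27 = £22.1

£22.10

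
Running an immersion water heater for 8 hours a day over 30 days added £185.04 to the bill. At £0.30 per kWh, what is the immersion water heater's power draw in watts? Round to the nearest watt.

2570 W

Energy = £185.04 ÷ £0.30/kWh = 616.8 kWh
Runtime = 8 h/day × 30 days = 240 h
Power = 616.8 kWh ÷ 240 h = 2.57 kW = 2570 W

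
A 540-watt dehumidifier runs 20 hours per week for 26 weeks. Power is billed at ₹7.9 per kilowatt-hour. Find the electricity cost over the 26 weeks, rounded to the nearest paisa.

Runtime = 20 h/week × 26 weeks = 520 h
Energy = 0.54 kW × 520 h = 280.8 kWh
Cost = 280.8 kWh × ₹7.9/kWh = ₹2218.32

₹2218.32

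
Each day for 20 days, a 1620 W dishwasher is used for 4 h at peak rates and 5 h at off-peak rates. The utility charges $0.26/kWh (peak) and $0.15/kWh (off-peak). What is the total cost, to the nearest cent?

Peak energy = 1.62 kW × 4 h × 20 = 129.6 kWh
Off-peak energy = 1.62 kW × 5 h × 20 = 162 kWh
Cost = 129.6 × $0.26 + 162 × $0.15 = $33.696 + $24.3 = $58.00

$58.00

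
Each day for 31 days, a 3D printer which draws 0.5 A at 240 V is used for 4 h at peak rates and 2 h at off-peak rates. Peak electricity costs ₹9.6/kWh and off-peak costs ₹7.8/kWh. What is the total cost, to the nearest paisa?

Power = 0.5 A × 240 V = 120 W = 0.12 kW
Peak energy = 0.12 kW × 4 h × 31 = 14.88 kWh
Off-peak energy = 0.12 kW × 2 h × 31 = 7.44 kWh
Cost = 14.88 × ₹9.6 + 7.44 × ₹7.8 = ₹142.848 + ₹58.032 = ₹200.88

₹200.88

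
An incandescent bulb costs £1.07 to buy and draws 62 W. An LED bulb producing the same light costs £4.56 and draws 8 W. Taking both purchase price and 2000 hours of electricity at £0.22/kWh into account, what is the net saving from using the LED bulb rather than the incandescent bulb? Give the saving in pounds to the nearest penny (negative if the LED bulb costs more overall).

incandescent bulb: £1.07 + (62/1000) kW × 2000 h × £0.22 = £1.07 + £27.28 = £28.35
LED bulb: £4.56 + (8/1000) kW × 2000 h × £0.22 = £4.56 + £3.52 = £8.08
Saving = £28.35 − £8.08 = £20.27

£20.27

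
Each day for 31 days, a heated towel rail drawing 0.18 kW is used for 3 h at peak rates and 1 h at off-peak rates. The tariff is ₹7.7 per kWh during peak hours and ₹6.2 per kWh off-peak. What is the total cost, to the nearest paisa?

₹163.49

Peak energy = 0.18 kW × 3 h × 31 = 16.74 kWh
Off-peak energy = 0.18 kW × 1 h × 31 = 5.58 kWh
Cost = 16.74 × ₹7.7 + 5.58 × ₹6.2 = ₹128.898 + ₹34.596 = ₹163.49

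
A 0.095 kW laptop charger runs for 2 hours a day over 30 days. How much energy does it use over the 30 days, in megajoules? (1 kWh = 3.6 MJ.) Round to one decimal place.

Runtime = 2 h/day × 30 days = 60 h
Energy = 0.095 kW × 60 h = 5.7 kWh
= 5.7 × 3.6 MJ = 20.5 MJ

20.5 MJ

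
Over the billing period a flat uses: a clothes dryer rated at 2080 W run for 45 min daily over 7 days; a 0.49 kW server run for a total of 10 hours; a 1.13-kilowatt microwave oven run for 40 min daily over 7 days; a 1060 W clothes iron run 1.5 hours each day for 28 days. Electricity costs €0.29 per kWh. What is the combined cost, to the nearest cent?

€19.03

clothes dryer: Runtime = 45 min × 7 = 315 min = 5.25 h
clothes dryer: 2.08 kW × 5.25 h = 10.92 kWh
server: 0.49 kW × 10 h = 4.9 kWh
microwave oven: Runtime = 40 min × 7 = 280 min = 4.666666… h
microwave oven: 1.13 kW × 4.666666… h = 5.273333… kWh
clothes iron: Runtime = 1.5 h/day × 28 days = 42 h
clothes iron: 1.06 kW × 42 h = 44.52 kWh
Total energy = 65.613333… kWh
Cost = 65.613333… × €0.29 = €19.03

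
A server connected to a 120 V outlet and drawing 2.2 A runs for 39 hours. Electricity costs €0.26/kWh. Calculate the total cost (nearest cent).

€2.68

Power = 2.2 A × 120 V = 264 W = 0.264 kW
Energy = 0.264 kW × 39 h = 10.296 kWh
Cost = 10.296 kWh × €0.26/kWh = €2.68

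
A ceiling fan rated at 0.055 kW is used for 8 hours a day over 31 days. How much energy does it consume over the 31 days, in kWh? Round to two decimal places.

Runtime = 8 h/day × 31 days = 248 h
Energy = 0.055 kW × 248 h = 13.64 kWh

13.64 kWh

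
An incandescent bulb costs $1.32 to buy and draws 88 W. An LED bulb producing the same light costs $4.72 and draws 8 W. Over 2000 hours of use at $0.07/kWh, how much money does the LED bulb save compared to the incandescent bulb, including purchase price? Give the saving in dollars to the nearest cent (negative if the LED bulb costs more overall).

$7.80

incandescent bulb: $1.32 + (88/1000) kW × 2000 h × $0.07 = $1.32 + $12.32 = $13.64
LED bulb: $4.72 + (8/1000) kW × 2000 h × $0.07 = $4.72 + $1.12 = $5.84
Saving = $13.64 − $5.84 = $7.8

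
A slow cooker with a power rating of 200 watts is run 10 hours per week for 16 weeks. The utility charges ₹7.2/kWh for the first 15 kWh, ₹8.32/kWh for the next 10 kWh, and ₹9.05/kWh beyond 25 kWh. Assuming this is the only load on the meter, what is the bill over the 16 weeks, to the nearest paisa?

₹254.55

Runtime = 10 h/week × 16 weeks = 160 h
Energy = 0.2 kW × 160 h = 32 kWh
Tier 1 (0–15 kWh): 15 × ₹7.2 = ₹108
Tier 2 (15–25 kWh): 10 × ₹8.32 = ₹83.2
Above 25 kWh: 7 × ₹9.05 = ₹63.35
Bill = ₹254.55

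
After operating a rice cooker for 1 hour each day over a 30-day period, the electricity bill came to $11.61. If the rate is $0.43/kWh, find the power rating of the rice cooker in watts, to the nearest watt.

900 W

Energy = $11.61 ÷ $0.43/kWh = 27 kWh
Runtime = 1 h/day × 30 days = 30 h
Power = 27 kWh ÷ 30 h = 0.9 kW = 900 W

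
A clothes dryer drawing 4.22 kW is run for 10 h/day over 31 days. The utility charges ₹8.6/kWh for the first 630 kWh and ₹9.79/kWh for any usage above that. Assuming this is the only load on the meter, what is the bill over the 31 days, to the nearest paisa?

Runtime = 10 h/day × 31 days = 310 h
Energy = 4.22 kW × 310 h = 1308.2 kWh
Tier 1 (0–630 kWh): 630 × ₹8.6 = ₹5418
Above 630 kWh: 678.2 × ₹9.79 = ₹6639.578
Bill = ₹12057.58

₹12057.58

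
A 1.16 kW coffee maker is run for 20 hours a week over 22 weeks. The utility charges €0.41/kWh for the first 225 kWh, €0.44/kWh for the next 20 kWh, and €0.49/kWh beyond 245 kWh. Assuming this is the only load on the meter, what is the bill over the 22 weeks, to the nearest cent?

Runtime = 20 h/week × 22 weeks = 440 h
Energy = 1.16 kW × 440 h = 510.4 kWh
Tier 1 (0–225 kWh): 225 × €0.41 = €92.25
Tier 2 (225–245 kWh): 20 × €0.44 = €8.8
Above 245 kWh: 265.4 × €0.49 = €130.046
Bill = €231.10

€231.10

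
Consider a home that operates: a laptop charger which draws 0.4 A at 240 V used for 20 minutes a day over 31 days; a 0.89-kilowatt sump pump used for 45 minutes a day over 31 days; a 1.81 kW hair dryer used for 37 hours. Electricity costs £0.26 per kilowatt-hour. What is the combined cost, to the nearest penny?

laptop charger: Power = 0.4 A × 240 V = 96 W = 0.096 kW
laptop charger: Runtime = 20 min × 31 = 620 min = 10.333333… h
laptop charger: 0.096 kW × 10.333333… h = 0.992 kWh
sump pump: Runtime = 45 min × 31 = 1395 min = 23.25 h
sump pump: 0.89 kW × 23.25 h = 20.6925 kWh
hair dryer: 1.81 kW × 37 h = 66.97 kWh
Total energy = 88.6545 kWh
Cost = 88.6545 × £0.26 = £23.05

£23.05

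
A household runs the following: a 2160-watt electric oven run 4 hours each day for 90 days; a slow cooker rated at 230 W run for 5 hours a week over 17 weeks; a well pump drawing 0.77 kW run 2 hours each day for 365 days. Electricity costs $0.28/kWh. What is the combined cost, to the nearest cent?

$380.59

electric oven: Runtime = 4 h/day × 90 days = 360 h
electric oven: 2.16 kW × 360 h = 777.6 kWh
slow cooker: Runtime = 5 h/week × 17 weeks = 85 h
slow cooker: 0.23 kW × 85 h = 19.55 kWh
well pump: Runtime = 2 h/day × 365 days = 730 h
well pump: 0.77 kW × 730 h = 562.1 kWh
Total energy = 1359.25 kWh
Cost = 1359.25 × $0.28 = $380.59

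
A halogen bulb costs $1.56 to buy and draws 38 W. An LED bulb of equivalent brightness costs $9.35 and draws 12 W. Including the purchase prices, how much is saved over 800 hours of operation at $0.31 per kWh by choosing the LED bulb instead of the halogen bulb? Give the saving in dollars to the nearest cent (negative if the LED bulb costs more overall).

halogen bulb: $1.56 + (38/1000) kW × 800 h × $0.31 = $1.56 + $9.424 = $10.984
LED bulb: $9.35 + (12/1000) kW × 800 h × $0.31 = $9.35 + $2.976 = $12.326
Saving = $10.984 − $12.326 = −$1.342 → -$1.34

-$1.34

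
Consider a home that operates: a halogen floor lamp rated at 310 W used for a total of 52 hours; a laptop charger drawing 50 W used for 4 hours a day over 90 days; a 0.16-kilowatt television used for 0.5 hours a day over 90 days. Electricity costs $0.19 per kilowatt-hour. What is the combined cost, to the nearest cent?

$7.85

halogen floor lamp: 0.31 kW × 52 h = 16.12 kWh
laptop charger: Runtime = 4 h/day × 90 days = 360 h
laptop charger: 0.05 kW × 360 h = 18 kWh
television: Runtime = 0.5 h/day × 90 days = 45 h
television: 0.16 kW × 45 h = 7.2 kWh
Total energy = 41.32 kWh
Cost = 41.32 × $0.19 = $7.85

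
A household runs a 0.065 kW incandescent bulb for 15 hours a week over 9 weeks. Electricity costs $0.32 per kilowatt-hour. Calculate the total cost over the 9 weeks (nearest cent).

$2.81

Runtime = 15 h/week × 9 weeks = 135 h
Energy = 0.065 kW × 135 h = 8.775 kWh
Cost = 8.775 kWh × $0.32/kWh = $2.81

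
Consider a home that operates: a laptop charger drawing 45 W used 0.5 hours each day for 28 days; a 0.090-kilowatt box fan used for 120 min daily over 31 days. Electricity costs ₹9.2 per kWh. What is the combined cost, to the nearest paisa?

₹57.13

laptop charger: Runtime = 0.5 h/day × 28 days = 14 h
laptop charger: 0.045 kW × 14 h = 0.63 kWh
box fan: Runtime = 120 min × 31 = 3720 min = 62 h
box fan: 0.09 kW × 62 h = 5.58 kWh
Total energy = 6.21 kWh
Cost = 6.21 × ₹9.2 = ₹57.13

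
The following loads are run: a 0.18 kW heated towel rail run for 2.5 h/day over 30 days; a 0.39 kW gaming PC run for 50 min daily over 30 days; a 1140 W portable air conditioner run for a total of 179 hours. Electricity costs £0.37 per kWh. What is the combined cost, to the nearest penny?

£84.10

heated towel rail: Runtime = 2.5 h/day × 30 days = 75 h
heated towel rail: 0.18 kW × 75 h = 13.5 kWh
gaming PC: Runtime = 50 min × 30 = 1500 min = 25 h
gaming PC: 0.39 kW × 25 h = 9.75 kWh
portable air conditioner: 1.14 kW × 179 h = 204.06 kWh
Total energy = 227.31 kWh
Cost = 227.31 × £0.37 = £84.10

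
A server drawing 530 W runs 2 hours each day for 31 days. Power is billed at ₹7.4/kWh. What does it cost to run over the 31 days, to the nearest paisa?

₹243.16

Runtime = 2 h/day × 31 days = 62 h
Energy = 0.53 kW × 62 h = 32.86 kWh
Cost = 32.86 kWh × ₹7.4/kWh = ₹243.16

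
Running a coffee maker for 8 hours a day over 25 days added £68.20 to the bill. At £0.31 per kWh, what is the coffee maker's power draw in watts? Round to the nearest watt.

1100 W

Energy = £68.20 ÷ £0.31/kWh = 220 kWh
Runtime = 8 h/day × 25 days = 200 h
Power = 220 kWh ÷ 200 h = 1.1 kW = 1100 W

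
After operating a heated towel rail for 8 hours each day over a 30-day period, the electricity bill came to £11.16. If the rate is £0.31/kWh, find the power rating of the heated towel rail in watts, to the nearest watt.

150 W

Energy = £11.16 ÷ £0.31/kWh = 36 kWh
Runtime = 8 h/day × 30 days = 240 h
Power = 36 kWh ÷ 240 h = 0.15 kW = 150 W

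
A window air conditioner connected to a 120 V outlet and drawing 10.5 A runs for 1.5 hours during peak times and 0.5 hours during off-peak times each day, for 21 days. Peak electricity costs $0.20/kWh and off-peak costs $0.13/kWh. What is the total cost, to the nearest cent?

$9.66

Power = 10.5 A × 120 V = 1260 W = 1.26 kW
Peak energy = 1.26 kW × 1.5 h × 21 = 39.69 kWh
Off-peak energy = 1.26 kW × 0.5 h × 21 = 13.23 kWh
Cost = 39.69 × $0.20 + 13.23 × $0.13 = $7.938 + $1.7199 = $9.66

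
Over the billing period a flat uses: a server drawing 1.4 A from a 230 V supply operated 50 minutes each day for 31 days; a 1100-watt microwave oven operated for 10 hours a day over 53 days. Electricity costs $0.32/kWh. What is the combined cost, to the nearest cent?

$189.22

server: Power = 1.4 A × 230 V = 322 W = 0.322 kW
server: Runtime = 50 min × 31 = 1550 min = 25.833333… h
server: 0.322 kW × 25.833333… h = 8.318333… kWh
microwave oven: Runtime = 10 h/day × 53 days = 530 h
microwave oven: 1.1 kW × 530 h = 583 kWh
Total energy = 591.318333… kWh
Cost = 591.318333… × $0.32 = $189.22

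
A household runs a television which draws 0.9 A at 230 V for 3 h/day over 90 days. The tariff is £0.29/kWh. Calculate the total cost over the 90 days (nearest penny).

£16.21

Power = 0.9 A × 230 V = 207 W = 0.207 kW
Runtime = 3 h/day × 90 days = 270 h
Energy = 0.207 kW × 270 h = 55.89 kWh
Cost = 55.89 kWh × £0.29/kWh = £16.21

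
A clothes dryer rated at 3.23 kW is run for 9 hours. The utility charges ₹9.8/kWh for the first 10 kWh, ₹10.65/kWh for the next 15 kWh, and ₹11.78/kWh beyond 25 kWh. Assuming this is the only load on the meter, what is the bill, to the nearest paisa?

Energy = 3.23 kW × 9 h = 29.07 kWh
Tier 1 (0–10 kWh): 10 × ₹9.8 = ₹98
Tier 2 (10–25 kWh): 15 × ₹10.65 = ₹159.75
Above 25 kWh: 4.07 × ₹11.78 = ₹47.9446
Bill = ₹305.69

₹305.69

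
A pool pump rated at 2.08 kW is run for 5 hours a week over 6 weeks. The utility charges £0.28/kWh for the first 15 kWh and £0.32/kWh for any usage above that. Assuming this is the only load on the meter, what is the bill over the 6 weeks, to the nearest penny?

£19.37

Runtime = 5 h/week × 6 weeks = 30 h
Energy = 2.08 kW × 30 h = 62.4 kWh
Tier 1 (0–15 kWh): 15 × £0.28 = £4.2
Above 15 kWh: 47.4 × £0.32 = £15.168
Bill = £19.37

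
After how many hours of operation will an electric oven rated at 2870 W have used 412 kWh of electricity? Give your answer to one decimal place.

Hours = 412 kWh ÷ 2.87 kW = 143.6 h

143.6 h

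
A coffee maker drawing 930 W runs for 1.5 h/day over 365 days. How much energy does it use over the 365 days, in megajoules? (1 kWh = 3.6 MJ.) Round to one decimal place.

1833.0 MJ

Runtime = 1.5 h/day × 365 days = 547.5 h
Energy = 0.93 kW × 547.5 h = 509.175 kWh
= 509.175 × 3.6 MJ = 1833.0 MJ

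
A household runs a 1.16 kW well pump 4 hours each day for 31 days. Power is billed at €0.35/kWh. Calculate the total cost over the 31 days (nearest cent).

Runtime = 4 h/day × 31 days = 124 h
Energy = 1.16 kW × 124 h = 143.84 kWh
Cost = 143.84 kWh × €0.35/kWh = €50.34

€50.34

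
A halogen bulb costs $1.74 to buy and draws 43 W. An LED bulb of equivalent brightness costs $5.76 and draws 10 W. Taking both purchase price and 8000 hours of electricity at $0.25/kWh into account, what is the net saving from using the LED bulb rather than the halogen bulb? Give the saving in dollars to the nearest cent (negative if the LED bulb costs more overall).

$61.98

halogen bulb: $1.74 + (43/1000) kW × 8000 h × $0.25 = $1.74 + $86 = $87.74
LED bulb: $5.76 + (10/1000) kW × 8000 h × $0.25 = $5.76 + $20 = $25.76
Saving = $87.74 − $25.76 = $61.98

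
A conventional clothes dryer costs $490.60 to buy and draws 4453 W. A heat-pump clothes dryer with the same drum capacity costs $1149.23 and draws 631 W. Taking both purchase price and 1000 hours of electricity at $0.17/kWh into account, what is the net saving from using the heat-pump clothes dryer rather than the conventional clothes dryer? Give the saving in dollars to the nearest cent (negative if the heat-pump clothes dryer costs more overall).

conventional clothes dryer: $490.60 + (4453/1000) kW × 1000 h × $0.17 = $490.60 + $757.01 = $1247.61
heat-pump clothes dryer: $1149.23 + (631/1000) kW × 1000 h × $0.17 = $1149.23 + $107.27 = $1256.5
Saving = $1247.61 − $1256.5 = −$8.89

-$8.89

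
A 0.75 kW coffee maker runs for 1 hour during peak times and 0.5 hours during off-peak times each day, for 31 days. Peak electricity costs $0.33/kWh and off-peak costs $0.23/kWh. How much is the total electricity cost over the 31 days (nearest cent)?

$10.35

Peak energy = 0.75 kW × 1 h × 31 = 23.25 kWh
Off-peak energy = 0.75 kW × 0.5 h × 31 = 11.625 kWh
Cost = 23.25 × $0.33 + 11.625 × $0.23 = $7.6725 + $2.67375 = $10.35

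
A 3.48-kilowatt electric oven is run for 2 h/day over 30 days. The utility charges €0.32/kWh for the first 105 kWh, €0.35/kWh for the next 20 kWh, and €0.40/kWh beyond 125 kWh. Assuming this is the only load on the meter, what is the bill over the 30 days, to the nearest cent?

Runtime = 2 h/day × 30 days = 60 h
Energy = 3.48 kW × 60 h = 208.8 kWh
Tier 1 (0–105 kWh): 105 × €0.32 = €33.6
Tier 2 (105–125 kWh): 20 × €0.35 = €7
Above 125 kWh: 83.8 × €0.40 = €33.52
Bill = €74.12

€74.12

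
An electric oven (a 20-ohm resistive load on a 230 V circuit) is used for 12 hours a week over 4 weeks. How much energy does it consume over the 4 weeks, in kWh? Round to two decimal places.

Power = V²/R = 230²/20 = 2645 W = 2.645 kW
Runtime = 12 h/week × 4 weeks = 48 h
Energy = 2.645 kW × 48 h = 126.96 kWh

126.96 kWh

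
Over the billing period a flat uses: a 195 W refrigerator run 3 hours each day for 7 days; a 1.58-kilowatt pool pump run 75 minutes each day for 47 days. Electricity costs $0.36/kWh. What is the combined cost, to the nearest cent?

refrigerator: Runtime = 3 h/day × 7 days = 21 h
refrigerator: 0.195 kW × 21 h = 4.095 kWh
pool pump: Runtime = 75 min × 47 = 3525 min = 58.75 h
pool pump: 1.58 kW × 58.75 h = 92.825 kWh
Total energy = 96.92 kWh
Cost = 96.92 × $0.36 = $34.89

$34.89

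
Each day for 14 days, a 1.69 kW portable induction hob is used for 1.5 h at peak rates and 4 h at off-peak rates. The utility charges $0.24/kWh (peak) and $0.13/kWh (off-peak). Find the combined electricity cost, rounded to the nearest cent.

Peak energy = 1.69 kW × 1.5 h × 14 = 35.49 kWh
Off-peak energy = 1.69 kW × 4 h × 14 = 94.64 kWh
Cost = 35.49 × $0.24 + 94.64 × $0.13 = $8.5176 + $12.3032 = $20.82

$20.82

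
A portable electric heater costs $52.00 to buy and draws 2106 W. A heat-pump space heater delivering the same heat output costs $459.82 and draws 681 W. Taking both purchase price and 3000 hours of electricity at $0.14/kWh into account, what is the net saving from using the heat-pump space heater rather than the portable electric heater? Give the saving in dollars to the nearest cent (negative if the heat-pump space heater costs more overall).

$190.68

portable electric heater: $52.00 + (2106/1000) kW × 3000 h × $0.14 = $52.00 + $884.52 = $936.52
heat-pump space heater: $459.82 + (681/1000) kW × 3000 h × $0.14 = $459.82 + $286.02 = $745.84
Saving = $936.52 − $745.84 = $190.68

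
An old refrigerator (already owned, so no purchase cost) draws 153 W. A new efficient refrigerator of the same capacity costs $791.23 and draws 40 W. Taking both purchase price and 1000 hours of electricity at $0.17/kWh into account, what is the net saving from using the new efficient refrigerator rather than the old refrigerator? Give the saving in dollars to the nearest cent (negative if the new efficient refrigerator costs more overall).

-$772.02

old refrigerator: $0.00 + (153/1000) kW × 1000 h × $0.17 = $0.00 + $26.01 = $26.01
new efficient refrigerator: $791.23 + (40/1000) kW × 1000 h × $0.17 = $791.23 + $6.8 = $798.03
Saving = $26.01 − $798.03 = −$772.02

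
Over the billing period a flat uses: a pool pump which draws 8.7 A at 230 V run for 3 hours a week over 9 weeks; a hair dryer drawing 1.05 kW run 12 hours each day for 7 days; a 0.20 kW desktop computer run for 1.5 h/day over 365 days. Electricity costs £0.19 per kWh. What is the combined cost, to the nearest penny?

£47.83

pool pump: Power = 8.7 A × 230 V = 2001 W = 2.001 kW
pool pump: Runtime = 3 h/week × 9 weeks = 27 h
pool pump: 2.001 kW × 27 h = 54.027 kWh
hair dryer: Runtime = 12 h/day × 7 days = 84 h
hair dryer: 1.05 kW × 84 h = 88.2 kWh
desktop computer: Runtime = 1.5 h/day × 365 days = 547.5 h
desktop computer: 0.2 kW × 547.5 h = 109.5 kWh
Total energy = 251.727 kWh
Cost = 251.727 × £0.19 = £47.83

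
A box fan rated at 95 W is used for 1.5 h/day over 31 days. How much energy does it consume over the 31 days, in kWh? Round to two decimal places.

Runtime = 1.5 h/day × 31 days = 46.5 h
Energy = 0.095 kW × 46.5 h = 4.4175 kWh ≈ 4.42 kWh

4.42 kWh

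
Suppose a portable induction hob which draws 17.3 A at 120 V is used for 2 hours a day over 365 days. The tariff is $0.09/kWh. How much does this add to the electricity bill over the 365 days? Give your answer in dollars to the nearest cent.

Power = 17.3 A × 120 V = 2076 W = 2.076 kW
Runtime = 2 h/day × 365 days = 730 h
Energy = 2.076 kW × 730 h = 1515.48 kWh
Cost = 1515.48 kWh × $0.09/kWh = $136.39

$136.39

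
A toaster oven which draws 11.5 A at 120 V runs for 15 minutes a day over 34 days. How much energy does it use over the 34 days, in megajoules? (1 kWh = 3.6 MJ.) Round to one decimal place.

Power = 11.5 A × 120 V = 1380 W = 1.38 kW
Runtime = 15 min × 34 = 510 min = 8.5 h
Energy = 1.38 kW × 8.5 h = 11.73 kWh
= 11.73 × 3.6 MJ = 42.2 MJ

42.2 MJ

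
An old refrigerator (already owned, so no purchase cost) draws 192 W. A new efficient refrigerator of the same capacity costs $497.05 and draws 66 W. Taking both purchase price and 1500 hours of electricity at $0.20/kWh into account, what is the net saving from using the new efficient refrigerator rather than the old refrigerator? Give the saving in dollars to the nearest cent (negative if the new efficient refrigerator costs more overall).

old refrigerator: $0.00 + (192/1000) kW × 1500 h × $0.20 = $0.00 + $57.6 = $57.6
new efficient refrigerator: $497.05 + (66/1000) kW × 1500 h × $0.20 = $497.05 + $19.8 = $516.85
Saving = $57.6 − $516.85 = −$459.25

-$459.25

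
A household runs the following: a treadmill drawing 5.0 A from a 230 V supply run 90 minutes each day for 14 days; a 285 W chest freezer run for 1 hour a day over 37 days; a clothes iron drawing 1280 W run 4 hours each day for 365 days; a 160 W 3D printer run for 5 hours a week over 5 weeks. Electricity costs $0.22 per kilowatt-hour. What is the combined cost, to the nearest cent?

$419.65

treadmill: Power = 5.0 A × 230 V = 1150 W = 1.15 kW
treadmill: Runtime = 90 min × 14 = 1260 min = 21 h
treadmill: 1.15 kW × 21 h = 24.15 kWh
chest freezer: Runtime = 1 h/day × 37 days = 37 h
chest freezer: 0.285 kW × 37 h = 10.545 kWh
clothes iron: Runtime = 4 h/day × 365 days = 1460 h
clothes iron: 1.28 kW × 1460 h = 1868.8 kWh
3D printer: Runtime = 5 h/week × 5 weeks = 25 h
3D printer: 0.16 kW × 25 h = 4 kWh
Total energy = 1907.495 kWh
Cost = 1907.495 × $0.22 = $419.65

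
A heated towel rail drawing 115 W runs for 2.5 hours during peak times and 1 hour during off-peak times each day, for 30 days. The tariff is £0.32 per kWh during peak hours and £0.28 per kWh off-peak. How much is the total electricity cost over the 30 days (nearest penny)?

£3.73

Peak energy = 0.115 kW × 2.5 h × 30 = 8.625 kWh
Off-peak energy = 0.115 kW × 1 h × 30 = 3.45 kWh
Cost = 8.625 × £0.32 + 3.45 × £0.28 = £2.76 + £0.966 = £3.73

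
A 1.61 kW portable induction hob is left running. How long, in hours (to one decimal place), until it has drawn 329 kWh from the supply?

204.3 h

Hours = 329 kWh ÷ 1.61 kW = 204.3 h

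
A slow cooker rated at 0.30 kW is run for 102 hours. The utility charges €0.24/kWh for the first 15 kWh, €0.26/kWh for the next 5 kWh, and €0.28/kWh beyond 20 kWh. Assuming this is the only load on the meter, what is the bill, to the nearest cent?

Energy = 0.3 kW × 102 h = 30.6 kWh
Tier 1 (0–15 kWh): 15 × €0.24 = €3.6
Tier 2 (15–20 kWh): 5 × €0.26 = €1.3
Above 20 kWh: 10.6 × €0.28 = €2.968
Bill = €7.87

€7.87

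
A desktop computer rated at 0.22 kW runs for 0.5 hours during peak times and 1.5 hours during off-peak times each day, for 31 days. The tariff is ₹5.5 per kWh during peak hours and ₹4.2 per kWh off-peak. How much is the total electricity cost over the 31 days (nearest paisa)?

Peak energy = 0.22 kW × 0.5 h × 31 = 3.41 kWh
Off-peak energy = 0.22 kW × 1.5 h × 31 = 10.23 kWh
Cost = 3.41 × ₹5.5 + 10.23 × ₹4.2 = ₹18.755 + ₹42.966 = ₹61.72

₹61.72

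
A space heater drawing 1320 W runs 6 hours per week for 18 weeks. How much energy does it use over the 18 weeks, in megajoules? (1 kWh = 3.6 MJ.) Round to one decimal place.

513.2 MJ

Runtime = 6 h/week × 18 weeks = 108 h
Energy = 1.32 kW × 108 h = 142.56 kWh
= 142.56 × 3.6 MJ = 513.2 MJ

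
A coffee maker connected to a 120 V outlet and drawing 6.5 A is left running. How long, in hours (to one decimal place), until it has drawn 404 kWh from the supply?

Power = 6.5 A × 120 V = 780 W = 0.78 kW
Hours = 404 kWh ÷ 0.78 kW = 517.9 h

517.9 h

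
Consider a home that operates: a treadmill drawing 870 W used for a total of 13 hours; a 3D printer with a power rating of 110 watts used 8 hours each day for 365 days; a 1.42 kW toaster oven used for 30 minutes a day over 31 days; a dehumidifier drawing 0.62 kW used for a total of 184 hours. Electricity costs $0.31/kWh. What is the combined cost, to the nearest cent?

treadmill: 0.87 kW × 13 h = 11.31 kWh
3D printer: Runtime = 8 h/day × 365 days = 2920 h
3D printer: 0.11 kW × 2920 h = 321.2 kWh
toaster oven: Runtime = 30 min × 31 = 930 min = 15.5 h
toaster oven: 1.42 kW × 15.5 h = 22.01 kWh
dehumidifier: 0.62 kW × 184 h = 114.08 kWh
Total energy = 468.6 kWh
Cost = 468.6 × $0.31 = $145.27

$145.27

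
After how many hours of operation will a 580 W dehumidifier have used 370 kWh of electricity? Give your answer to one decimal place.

Hours = 370 kWh ÷ 0.58 kW = 637.9 h

637.9 h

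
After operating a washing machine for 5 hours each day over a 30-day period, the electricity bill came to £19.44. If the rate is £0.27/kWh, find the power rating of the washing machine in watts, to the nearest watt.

480 W

Energy = £19.44 ÷ £0.27/kWh = 72 kWh
Runtime = 5 h/day × 30 days = 150 h
Power = 72 kWh ÷ 150 h = 0.48 kW = 480 W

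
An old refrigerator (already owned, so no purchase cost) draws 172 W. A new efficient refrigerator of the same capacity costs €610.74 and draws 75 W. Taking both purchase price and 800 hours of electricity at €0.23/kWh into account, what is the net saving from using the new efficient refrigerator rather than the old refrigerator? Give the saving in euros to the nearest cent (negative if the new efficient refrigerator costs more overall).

old refrigerator: €0.00 + (172/1000) kW × 800 h × €0.23 = €0.00 + €31.648 = €31.648
new efficient refrigerator: €610.74 + (75/1000) kW × 800 h × €0.23 = €610.74 + €13.8 = €624.54
Saving = €31.648 − €624.54 = −€592.892 → -€592.89

-€592.89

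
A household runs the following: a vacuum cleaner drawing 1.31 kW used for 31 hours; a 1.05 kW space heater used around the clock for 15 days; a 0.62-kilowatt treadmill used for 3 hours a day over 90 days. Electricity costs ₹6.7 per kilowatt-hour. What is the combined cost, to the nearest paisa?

vacuum cleaner: 1.31 kW × 31 h = 40.61 kWh
space heater: Runtime = 24 h × 15 = 360 h
space heater: 1.05 kW × 360 h = 378 kWh
treadmill: Runtime = 3 h/day × 90 days = 270 h
treadmill: 0.62 kW × 270 h = 167.4 kWh
Total energy = 586.01 kWh
Cost = 586.01 × ₹6.7 = ₹3926.27

₹3926.27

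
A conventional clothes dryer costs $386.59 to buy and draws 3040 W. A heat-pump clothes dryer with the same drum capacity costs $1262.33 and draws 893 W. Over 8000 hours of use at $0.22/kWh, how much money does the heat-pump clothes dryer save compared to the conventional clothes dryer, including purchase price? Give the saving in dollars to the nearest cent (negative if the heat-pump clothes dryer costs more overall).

$2902.98

conventional clothes dryer: $386.59 + (3040/1000) kW × 8000 h × $0.22 = $386.59 + $5350.4 = $5736.99
heat-pump clothes dryer: $1262.33 + (893/1000) kW × 8000 h × $0.22 = $1262.33 + $1571.68 = $2834.01
Saving = $5736.99 − $2834.01 = $2902.98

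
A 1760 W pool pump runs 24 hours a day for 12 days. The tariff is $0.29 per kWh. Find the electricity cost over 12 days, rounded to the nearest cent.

Runtime = 24 h × 12 = 288 h
Energy = 1.76 kW × 288 h = 506.88 kWh
Cost = 506.88 kWh × $0.29/kWh = $147.00

$147.00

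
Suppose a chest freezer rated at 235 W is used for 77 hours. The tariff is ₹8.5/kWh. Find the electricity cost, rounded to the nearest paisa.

₹153.81

Energy = 0.235 kW × 77 h = 18.095 kWh
Cost = 18.095 kWh × ₹8.5/kWh = ₹153.81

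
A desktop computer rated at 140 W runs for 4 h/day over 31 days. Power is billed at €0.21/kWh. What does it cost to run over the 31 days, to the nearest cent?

€3.65

Runtime = 4 h/day × 31 days = 124 h
Energy = 0.14 kW × 124 h = 17.36 kWh
Cost = 17.36 kWh × €0.21/kWh = €3.65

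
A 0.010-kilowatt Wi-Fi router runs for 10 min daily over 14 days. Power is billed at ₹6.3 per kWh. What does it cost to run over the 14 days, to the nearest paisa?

₹0.15

Runtime = 10 min × 14 = 140 min = 2.333333… h
Energy = 0.01 kW × 2.333333… h = 0.023333… kWh
Cost = 0.023333… kWh × ₹6.3/kWh = ₹0.15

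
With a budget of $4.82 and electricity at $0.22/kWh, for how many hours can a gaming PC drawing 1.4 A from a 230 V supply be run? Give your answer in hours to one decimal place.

Power = 1.4 A × 230 V = 322 W = 0.322 kW
Energy available = $4.82 ÷ $0.22/kWh = 21.9091 kWh
Hours = 21.9091 kWh ÷ 0.322 kW = 68.0 h

68.0 h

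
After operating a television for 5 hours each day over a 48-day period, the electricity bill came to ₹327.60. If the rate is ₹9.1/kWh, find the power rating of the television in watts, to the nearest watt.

Energy = ₹327.60 ÷ ₹9.1/kWh = 36 kWh
Runtime = 5 h/day × 48 days = 240 h
Power = 36 kWh ÷ 240 h = 0.15 kW = 150 W

150 W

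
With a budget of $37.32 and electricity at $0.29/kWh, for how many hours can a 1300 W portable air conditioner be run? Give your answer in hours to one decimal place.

99.0 h

Energy available = $37.32 ÷ $0.29/kWh = 128.6897 kWh
Hours = 128.6897 kWh ÷ 1.3 kW = 99.0 h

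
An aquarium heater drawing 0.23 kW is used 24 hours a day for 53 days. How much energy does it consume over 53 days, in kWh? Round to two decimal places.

292.56 kWh

Runtime = 24 h × 53 = 1272 h
Energy = 0.23 kW × 1272 h = 292.56 kWh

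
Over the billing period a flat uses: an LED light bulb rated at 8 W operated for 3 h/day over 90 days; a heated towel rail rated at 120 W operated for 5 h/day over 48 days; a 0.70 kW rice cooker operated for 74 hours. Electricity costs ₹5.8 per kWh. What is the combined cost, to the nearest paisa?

LED light bulb: Runtime = 3 h/day × 90 days = 270 h
LED light bulb: 0.008 kW × 270 h = 2.16 kWh
heated towel rail: Runtime = 5 h/day × 48 days = 240 h
heated towel rail: 0.12 kW × 240 h = 28.8 kWh
rice cooker: 0.7 kW × 74 h = 51.8 kWh
Total energy = 82.76 kWh
Cost = 82.76 × ₹5.8 = ₹480.01

₹480.01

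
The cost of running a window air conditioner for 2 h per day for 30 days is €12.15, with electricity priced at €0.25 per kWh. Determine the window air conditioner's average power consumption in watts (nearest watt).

810 W

Energy = €12.15 ÷ €0.25/kWh = 48.6 kWh
Runtime = 2 h/day × 30 days = 60 h
Power = 48.6 kWh ÷ 60 h = 0.81 kW = 810 W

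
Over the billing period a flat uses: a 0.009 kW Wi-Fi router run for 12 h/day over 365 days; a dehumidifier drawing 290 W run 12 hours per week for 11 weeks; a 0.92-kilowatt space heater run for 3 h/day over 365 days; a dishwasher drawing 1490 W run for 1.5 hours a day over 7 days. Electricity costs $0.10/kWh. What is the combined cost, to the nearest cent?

$110.07

Wi-Fi router: Runtime = 12 h/day × 365 days = 4380 h
Wi-Fi router: 0.009 kW × 4380 h = 39.42 kWh
dehumidifier: Runtime = 12 h/week × 11 weeks = 132 h
dehumidifier: 0.29 kW × 132 h = 38.28 kWh
space heater: Runtime = 3 h/day × 365 days = 1095 h
space heater: 0.92 kW × 1095 h = 1007.4 kWh
dishwasher: Runtime = 1.5 h/day × 7 days = 10.5 h
dishwasher: 1.49 kW × 10.5 h = 15.645 kWh
Total energy = 1100.745 kWh
Cost = 1100.745 × $0.10 = $110.07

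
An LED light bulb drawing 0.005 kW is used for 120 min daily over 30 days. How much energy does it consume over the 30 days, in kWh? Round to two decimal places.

Runtime = 120 min × 30 = 3600 min = 60 h
Energy = 0.005 kW × 60 h = 0.3 kWh

0.30 kWh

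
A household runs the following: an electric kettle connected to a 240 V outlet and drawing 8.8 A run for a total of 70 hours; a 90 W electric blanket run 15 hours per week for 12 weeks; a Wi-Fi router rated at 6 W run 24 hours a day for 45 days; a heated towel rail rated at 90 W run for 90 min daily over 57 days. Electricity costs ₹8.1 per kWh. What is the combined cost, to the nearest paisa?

electric kettle: Power = 8.8 A × 240 V = 2112 W = 2.112 kW
electric kettle: 2.112 kW × 70 h = 147.84 kWh
electric blanket: Runtime = 15 h/week × 12 weeks = 180 h
electric blanket: 0.09 kW × 180 h = 16.2 kWh
Wi-Fi router: Runtime = 24 h × 45 = 1080 h
Wi-Fi router: 0.006 kW × 1080 h = 6.48 kWh
heated towel rail: Runtime = 90 min × 57 = 5130 min = 85.5 h
heated towel rail: 0.09 kW × 85.5 h = 7.695 kWh
Total energy = 178.215 kWh
Cost = 178.215 × ₹8.1 = ₹1443.54

₹1443.54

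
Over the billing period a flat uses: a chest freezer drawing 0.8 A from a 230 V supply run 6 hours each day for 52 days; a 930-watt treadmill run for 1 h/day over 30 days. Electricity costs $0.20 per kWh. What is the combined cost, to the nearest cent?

$17.06

chest freezer: Power = 0.8 A × 230 V = 184 W = 0.184 kW
chest freezer: Runtime = 6 h/day × 52 days = 312 h
chest freezer: 0.184 kW × 312 h = 57.408 kWh
treadmill: Runtime = 1 h/day × 30 days = 30 h
treadmill: 0.93 kW × 30 h = 27.9 kWh
Total energy = 85.308 kWh
Cost = 85.308 × $0.20 = $17.06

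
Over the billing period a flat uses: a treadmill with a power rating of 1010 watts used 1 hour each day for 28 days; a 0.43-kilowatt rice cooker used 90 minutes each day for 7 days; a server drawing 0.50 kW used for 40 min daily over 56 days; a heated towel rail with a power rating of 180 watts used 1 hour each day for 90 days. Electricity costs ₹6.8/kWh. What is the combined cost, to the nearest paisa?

treadmill: Runtime = 1 h/day × 28 days = 28 h
treadmill: 1.01 kW × 28 h = 28.28 kWh
rice cooker: Runtime = 90 min × 7 = 630 min = 10.5 h
rice cooker: 0.43 kW × 10.5 h = 4.515 kWh
server: Runtime = 40 min × 56 = 2240 min = 37.333333… h
server: 0.5 kW × 37.333333… h = 18.666666… kWh
heated towel rail: Runtime = 1 h/day × 90 days = 90 h
heated towel rail: 0.18 kW × 90 h = 16.2 kWh
Total energy = 67.661666… kWh
Cost = 67.661666… × ₹6.8 = ₹460.10

₹460.10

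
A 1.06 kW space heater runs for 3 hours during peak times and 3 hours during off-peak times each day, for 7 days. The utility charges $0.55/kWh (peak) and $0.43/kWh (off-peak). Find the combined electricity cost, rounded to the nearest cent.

Peak energy = 1.06 kW × 3 h × 7 = 22.26 kWh
Off-peak energy = 1.06 kW × 3 h × 7 = 22.26 kWh
Cost = 22.26 × $0.55 + 22.26 × $0.43 = $12.243 + $9.5718 = $21.81

$21.81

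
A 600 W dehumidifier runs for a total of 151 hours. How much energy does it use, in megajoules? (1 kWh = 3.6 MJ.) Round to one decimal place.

326.2 MJ

Energy = 0.6 kW × 151 h = 90.6 kWh
= 90.6 × 3.6 MJ = 326.2 MJ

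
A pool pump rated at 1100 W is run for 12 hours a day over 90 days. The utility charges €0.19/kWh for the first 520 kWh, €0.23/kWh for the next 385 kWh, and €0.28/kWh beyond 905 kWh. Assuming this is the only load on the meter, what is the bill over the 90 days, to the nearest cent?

€266.59

Runtime = 12 h/day × 90 days = 1080 h
Energy = 1.1 kW × 1080 h = 1188 kWh
Tier 1 (0–520 kWh): 520 × €0.19 = €98.8
Tier 2 (520–905 kWh): 385 × €0.23 = €88.55
Above 905 kWh: 283 × €0.28 = €79.24
Bill = €266.59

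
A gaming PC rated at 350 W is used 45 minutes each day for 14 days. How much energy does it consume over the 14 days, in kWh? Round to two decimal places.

Runtime = 45 min × 14 = 630 min = 10.5 h
Energy = 0.35 kW × 10.5 h = 3.675 kWh ≈ 3.68 kWh

3.68 kWh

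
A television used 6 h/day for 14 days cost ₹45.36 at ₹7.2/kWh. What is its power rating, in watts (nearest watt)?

Energy = ₹45.36 ÷ ₹7.2/kWh = 6.3 kWh
Runtime = 6 h/day × 14 days = 84 h
Power = 6.3 kWh ÷ 84 h = 0.075 kW = 75 W

75 W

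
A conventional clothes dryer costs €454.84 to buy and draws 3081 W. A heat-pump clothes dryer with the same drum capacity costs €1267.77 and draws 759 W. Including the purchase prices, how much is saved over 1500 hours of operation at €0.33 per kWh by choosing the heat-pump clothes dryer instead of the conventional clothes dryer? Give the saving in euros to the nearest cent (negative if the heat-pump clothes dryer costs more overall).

€336.46

conventional clothes dryer: €454.84 + (3081/1000) kW × 1500 h × €0.33 = €454.84 + €1525.095 = €1979.935
heat-pump clothes dryer: €1267.77 + (759/1000) kW × 1500 h × €0.33 = €1267.77 + €375.705 = €1643.475
Saving = €1979.935 − €1643.475 = €336.46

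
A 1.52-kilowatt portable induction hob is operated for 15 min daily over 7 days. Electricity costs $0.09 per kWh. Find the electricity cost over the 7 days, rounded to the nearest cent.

$0.24

Runtime = 15 min × 7 = 105 min = 1.75 h
Energy = 1.52 kW × 1.75 h = 2.66 kWh
Cost = 2.66 kWh × $0.09/kWh = $0.24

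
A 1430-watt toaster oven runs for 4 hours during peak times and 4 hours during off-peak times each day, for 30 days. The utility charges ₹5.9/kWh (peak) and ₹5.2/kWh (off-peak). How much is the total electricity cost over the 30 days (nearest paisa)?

₹1904.76

Peak energy = 1.43 kW × 4 h × 30 = 171.6 kWh
Off-peak energy = 1.43 kW × 4 h × 30 = 171.6 kWh
Cost = 171.6 × ₹5.9 + 171.6 × ₹5.2 = ₹1012.44 + ₹892.32 = ₹1904.76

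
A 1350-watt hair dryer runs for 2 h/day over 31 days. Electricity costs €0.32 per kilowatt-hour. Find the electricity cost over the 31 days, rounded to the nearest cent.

Runtime = 2 h/day × 31 days = 62 h
Energy = 1.35 kW × 62 h = 83.7 kWh
Cost = 83.7 kWh × €0.32/kWh = €26.78

€26.78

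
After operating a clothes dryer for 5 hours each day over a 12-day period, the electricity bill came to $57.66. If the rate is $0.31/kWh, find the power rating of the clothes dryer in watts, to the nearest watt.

Energy = $57.66 ÷ $0.31/kWh = 186 kWh
Runtime = 5 h/day × 12 days = 60 h
Power = 186 kWh ÷ 60 h = 3.1 kW = 3100 W

3100 W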